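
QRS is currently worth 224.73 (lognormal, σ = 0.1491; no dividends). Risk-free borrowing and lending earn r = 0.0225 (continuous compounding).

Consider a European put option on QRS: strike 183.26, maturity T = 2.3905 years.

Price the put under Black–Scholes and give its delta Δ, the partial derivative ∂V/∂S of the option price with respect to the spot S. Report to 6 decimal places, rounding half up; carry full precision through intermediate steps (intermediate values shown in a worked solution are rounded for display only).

price = 3.000945
Δ = -0.108698

σ√T = 0.1491·√2.3905 = 0.230527
d₁ = (ln(S/K) + (r+σ²/2)T) / (σ√T) = (ln(224.73/183.26) + (0.0225+0.1491²/2)·2.3905) / 0.230527 = (0.203994 + 0.080358) / 0.230527 = 1.233484
d₂ = d₁ − σ√T = 1.233484 − 0.230527 = 1.002956
e^{−rT} = 0.947635
N(−d₁) = 0.108698,  N(−d₂) = 0.157941
Put price V = K·e^{−rT}·N(−d₂) − S·N(−d₁) = 27.428582 − 24.427637 = 3.000945
Δ = −N(−d₁) = -0.108698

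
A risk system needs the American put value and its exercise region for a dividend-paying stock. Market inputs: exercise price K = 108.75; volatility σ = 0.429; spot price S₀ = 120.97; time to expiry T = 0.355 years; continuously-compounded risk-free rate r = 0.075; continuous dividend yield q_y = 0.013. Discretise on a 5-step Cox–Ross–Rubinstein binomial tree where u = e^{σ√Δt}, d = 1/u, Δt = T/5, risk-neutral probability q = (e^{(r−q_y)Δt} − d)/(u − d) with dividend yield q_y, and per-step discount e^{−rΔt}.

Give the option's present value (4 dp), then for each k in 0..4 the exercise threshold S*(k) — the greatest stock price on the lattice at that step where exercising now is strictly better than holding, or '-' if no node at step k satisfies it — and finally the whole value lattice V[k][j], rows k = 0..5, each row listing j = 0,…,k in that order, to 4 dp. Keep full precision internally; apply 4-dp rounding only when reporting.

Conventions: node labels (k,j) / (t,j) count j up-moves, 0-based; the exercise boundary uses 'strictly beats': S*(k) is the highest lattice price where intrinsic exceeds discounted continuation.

price = 5.5145
boundary = - - - 85.8508 96.2473
tree:
5.5145
9.1642 1.7867
14.7942 3.4208 0.1101
22.8992 6.5431 0.2174 0.0000
32.1727 12.5027 0.4291 0.0000 0.0000
40.4445 22.8992 0.8471 0.0000 0.0000 0.0000

Δt=0.07100, u=1.12110, d=0.89198, q=0.49071, disc=e^(-rΔt)=0.99469
k=5 terminal: V=max(K-S,0) → 40.4445 22.8992 0.8471 0.0000 0.0000 0.0000
k=4: j=0 S=76.5773 intr=32.1727 cont=31.6658 V=32.1727[EX]; j=1 S=96.2473 intr=12.5027 cont=12.0139 V=12.5027[EX]; j=2 S=120.9700 intr=0.0000 cont=0.4291 V=0.4291[hold]; j=3 S=152.0431 intr=0.0000 cont=0.0000 V=0.0000[hold]; j=4 S=191.0977 intr=0.0000 cont=0.0000 V=0.0000[hold]  S*(4)=96.2473
k=3: j=0 S=85.8508 intr=22.8992 cont=22.4009 V=22.8992[EX]; j=1 S=107.9029 intr=0.8471 cont=6.5431 V=6.5431[hold]; j=2 S=135.6195 intr=0.0000 cont=0.2174 V=0.2174[hold]; j=3 S=170.4555 intr=0.0000 cont=0.0000 V=0.0000[hold]  S*(3)=85.8508
k=2: j=0 S=96.2473 intr=12.5027 cont=14.7942 V=14.7942[hold]; j=1 S=120.9700 intr=0.0000 cont=3.4208 V=3.4208[hold]; j=2 S=152.0431 intr=0.0000 cont=0.1101 V=0.1101[hold]  S*(2)=-
k=1: j=0 S=107.9029 intr=0.8471 cont=9.1642 V=9.1642[hold]; j=1 S=135.6195 intr=0.0000 cont=1.7867 V=1.7867[hold]  S*(1)=-
k=0: j=0 S=120.9700 intr=0.0000 cont=5.5145 V=5.5145[hold]  S*(0)=-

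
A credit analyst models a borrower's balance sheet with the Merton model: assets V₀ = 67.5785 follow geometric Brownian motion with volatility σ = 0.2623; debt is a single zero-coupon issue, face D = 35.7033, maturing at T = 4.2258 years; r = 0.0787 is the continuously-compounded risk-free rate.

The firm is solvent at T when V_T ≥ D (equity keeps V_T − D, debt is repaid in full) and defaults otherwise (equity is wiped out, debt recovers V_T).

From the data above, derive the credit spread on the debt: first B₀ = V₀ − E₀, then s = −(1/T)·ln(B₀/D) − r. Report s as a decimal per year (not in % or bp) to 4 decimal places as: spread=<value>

spread=0.0029

Equity is a call on the firm's assets struck at D = 35.7033:
d₁ = [ln(V₀/D) + (r + σ²/2)T] / (σ√T)
   = [ln(67.5785/35.7033) + (0.0787 + 0.5·0.2623²)·4.2258] / (0.2623·√4.2258)
   = [0.638047 + 0.477941] / 0.539204 = 2.069696
d₂ = d₁ − σ√T = 2.069696 − 0.539204 = 1.530492
N(d₁) = 0.980760,  N(d₂) = 0.937053,  e^(−rT) = 0.717078
E₀ = V₀·N(d₁) − D·e^(−rT)·N(d₂)
   = 67.5785·0.980760 − 35.7033·0.717078·0.937053 = 42.287790
B₀ = V₀ − E₀ = 67.5785 − 42.287790 = 25.290710
spread = −(1/T)·ln(B₀/D) − r = −(1/4.2258)·ln(25.290710/35.7033) − 0.0787 = 0.00289543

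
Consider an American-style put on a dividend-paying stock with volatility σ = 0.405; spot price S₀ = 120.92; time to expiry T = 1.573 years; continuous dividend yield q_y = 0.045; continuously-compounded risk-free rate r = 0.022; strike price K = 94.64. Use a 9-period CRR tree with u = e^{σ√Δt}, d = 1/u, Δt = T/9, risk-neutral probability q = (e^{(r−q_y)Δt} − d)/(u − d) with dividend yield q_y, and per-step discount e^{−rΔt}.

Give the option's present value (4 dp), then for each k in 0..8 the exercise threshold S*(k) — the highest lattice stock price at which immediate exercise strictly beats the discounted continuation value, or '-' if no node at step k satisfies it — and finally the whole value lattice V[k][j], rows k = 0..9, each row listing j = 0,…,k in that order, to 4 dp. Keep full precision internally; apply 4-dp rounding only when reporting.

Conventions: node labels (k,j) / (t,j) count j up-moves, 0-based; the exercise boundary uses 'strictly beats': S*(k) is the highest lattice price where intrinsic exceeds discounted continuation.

Δt=0.17478, u=1.18449, d=0.84424, q=0.44598, disc=e^(-rΔt)=0.99616
k=9 terminal: V=max(K-S,0) → 68.2948 57.6770 42.7799 21.8789 0.0000 0.0000 0.0000 0.0000 0.0000 0.0000
k=8: j=0 S=31.2057 intr=63.4343 cont=63.3156 V=63.4343[EX]; j=1 S=43.7824 intr=50.8576 cont=50.8374 V=50.8576[EX]; j=2 S=61.4280 intr=33.2120 cont=33.3301 V=33.3301[hold]; j=3 S=86.1851 intr=8.4549 cont=12.0748 V=12.0748[hold]; j=4 S=120.9200 intr=0.0000 cont=0.0000 V=0.0000[hold]; j=5 S=169.6540 intr=0.0000 cont=0.0000 V=0.0000[hold]; j=6 S=238.0292 intr=0.0000 cont=0.0000 V=0.0000[hold]; j=7 S=333.9614 intr=0.0000 cont=0.0000 V=0.0000[hold]; j=8 S=468.5569 intr=0.0000 cont=0.0000 V=0.0000[hold]  S*(8)=43.7824
k=7: j=0 S=36.9630 intr=57.6770 cont=57.6034 V=57.6770[EX]; j=1 S=51.8601 intr=42.7799 cont=42.8755 V=42.8755[hold]; j=2 S=72.7611 intr=21.8789 cont=23.7591 V=23.7591[hold]; j=3 S=102.0857 intr=0.0000 cont=6.6640 V=6.6640[hold]; j=4 S=143.2291 intr=0.0000 cont=0.0000 V=0.0000[hold]; j=5 S=200.9543 intr=0.0000 cont=0.0000 V=0.0000[hold]; j=6 S=281.9443 intr=0.0000 cont=0.0000 V=0.0000[hold]; j=7 S=395.5754 intr=0.0000 cont=0.0000 V=0.0000[hold]  S*(7)=36.9630
k=6: j=0 S=43.7824 intr=50.8576 cont=50.8798 V=50.8798[hold]; j=1 S=61.4280 intr=33.2120 cont=34.2181 V=34.2181[hold]; j=2 S=86.1851 intr=8.4549 cont=16.0731 V=16.0731[hold]; j=3 S=120.9200 intr=0.0000 cont=3.6778 V=3.6778[hold]; j=4 S=169.6540 intr=0.0000 cont=0.0000 V=0.0000[hold]; j=5 S=238.0292 intr=0.0000 cont=0.0000 V=0.0000[hold]; j=6 S=333.9614 intr=0.0000 cont=0.0000 V=0.0000[hold]  S*(6)=-
k=5: j=0 S=51.8601 intr=42.7799 cont=43.2822 V=43.2822[hold]; j=1 S=72.7611 intr=21.8789 cont=26.0255 V=26.0255[hold]; j=2 S=102.0857 intr=0.0000 cont=10.5046 V=10.5046[hold]; j=3 S=143.2291 intr=0.0000 cont=2.0298 V=2.0298[hold]; j=4 S=200.9543 intr=0.0000 cont=0.0000 V=0.0000[hold]; j=5 S=281.9443 intr=0.0000 cont=0.0000 V=0.0000[hold]  S*(5)=-
k=4: j=0 S=61.4280 intr=33.2120 cont=35.4495 V=35.4495[hold]; j=1 S=86.1851 intr=8.4549 cont=19.0301 V=19.0301[hold]; j=2 S=120.9200 intr=0.0000 cont=6.6992 V=6.6992[hold]; j=3 S=169.6540 intr=0.0000 cont=1.1202 V=1.1202[hold]; j=4 S=238.0292 intr=0.0000 cont=0.0000 V=0.0000[hold]  S*(4)=-
k=3: j=0 S=72.7611 intr=21.8789 cont=28.0188 V=28.0188[hold]; j=1 S=102.0857 intr=0.0000 cont=13.4788 V=13.4788[hold]; j=2 S=143.2291 intr=0.0000 cont=4.1949 V=4.1949[hold]; j=3 S=200.9543 intr=0.0000 cont=0.6182 V=0.6182[hold]  S*(3)=-
k=2: j=0 S=86.1851 intr=8.4549 cont=21.4516 V=21.4516[hold]; j=1 S=120.9200 intr=0.0000 cont=9.3025 V=9.3025[hold]; j=2 S=169.6540 intr=0.0000 cont=2.5898 V=2.5898[hold]  S*(2)=-
k=1: j=0 S=102.0857 intr=0.0000 cont=15.9718 V=15.9718[hold]; j=1 S=143.2291 intr=0.0000 cont=6.2846 V=6.2846[hold]  S*(1)=-
k=0: j=0 S=120.9200 intr=0.0000 cont=11.6068 V=11.6068[hold]  S*(0)=-

price = 11.6068
boundary = - - - - - - - 36.9630 43.7824
tree:
11.6068
15.9718 6.2846
21.4516 9.3025 2.5898
28.0188 13.4788 4.1949 0.6182
35.4495 19.0301 6.6992 1.1202 0.0000
43.2822 26.0255 10.5046 2.0298 0.0000 0.0000
50.8798 34.2181 16.0731 3.6778 0.0000 0.0000 0.0000
57.6770 42.8755 23.7591 6.6640 0.0000 0.0000 0.0000 0.0000
63.4343 50.8576 33.3301 12.0748 0.0000 0.0000 0.0000 0.0000 0.0000
68.2948 57.6770 42.7799 21.8789 0.0000 0.0000 0.0000 0.0000 0.0000 0.0000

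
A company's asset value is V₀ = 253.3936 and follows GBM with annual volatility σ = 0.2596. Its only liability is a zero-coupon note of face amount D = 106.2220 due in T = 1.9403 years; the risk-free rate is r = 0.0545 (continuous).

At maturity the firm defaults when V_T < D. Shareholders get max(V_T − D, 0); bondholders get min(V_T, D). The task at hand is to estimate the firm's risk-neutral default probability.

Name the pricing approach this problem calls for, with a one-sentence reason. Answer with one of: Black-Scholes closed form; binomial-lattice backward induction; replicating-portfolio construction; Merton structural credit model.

Key observation: a levered firm with one bullet debt due at 1.9403 years is the canonical structural-credit setup: equity is a call on the firm's assets struck at the face value.

framework: Merton structural credit model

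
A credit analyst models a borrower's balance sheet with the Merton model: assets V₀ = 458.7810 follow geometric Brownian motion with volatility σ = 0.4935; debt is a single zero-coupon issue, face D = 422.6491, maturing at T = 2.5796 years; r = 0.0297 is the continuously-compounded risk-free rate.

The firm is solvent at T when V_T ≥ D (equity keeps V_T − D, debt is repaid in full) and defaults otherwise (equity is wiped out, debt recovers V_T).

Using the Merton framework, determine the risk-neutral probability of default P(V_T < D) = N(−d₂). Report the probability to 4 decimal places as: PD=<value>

PD=0.5778

With assets at 458.7810 and a single debt payment of 422.6491 at 2.5796 years:
d₁ = [ln(V₀/D) + (r + σ²/2)T] / (σ√T)
   = [ln(458.7810/422.6491) + (0.0297 + 0.5·0.4935²)·2.5796] / (0.4935·√2.5796)
   = [0.082031 + 0.390735] / 0.792617 = 0.596462
d₂ = d₁ − σ√T = 0.596462 − 0.792617 = -0.196155
risk-neutral PD = N(−d₂) = N(0.196155) = 0.577756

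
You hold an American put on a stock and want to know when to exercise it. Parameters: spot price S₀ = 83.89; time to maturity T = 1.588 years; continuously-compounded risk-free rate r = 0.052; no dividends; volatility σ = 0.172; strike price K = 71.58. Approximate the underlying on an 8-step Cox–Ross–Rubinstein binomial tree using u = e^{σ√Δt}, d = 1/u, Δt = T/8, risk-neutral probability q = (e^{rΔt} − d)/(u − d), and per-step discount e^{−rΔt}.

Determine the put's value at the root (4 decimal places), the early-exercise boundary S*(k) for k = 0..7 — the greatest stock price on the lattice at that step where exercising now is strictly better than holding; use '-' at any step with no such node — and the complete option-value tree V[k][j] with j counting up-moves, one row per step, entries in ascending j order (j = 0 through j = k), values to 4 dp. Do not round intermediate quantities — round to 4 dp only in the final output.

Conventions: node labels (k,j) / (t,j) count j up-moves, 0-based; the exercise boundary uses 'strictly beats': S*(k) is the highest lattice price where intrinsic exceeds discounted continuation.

Δt=0.19850  u=1.07964  d=0.92623  q=0.54848  discount=0.98973
step 8 (expiry): payoffs max(K−S,0) = 26.1373 18.6105 9.8371 0.0000 0.0000 0.0000 0.0000 0.0000 0.0000
step 7: (k=7,j=0): S=49.0620, K−S=22.5180, hold=21.7830 ⇒ V=22.5180 exercise | (k=7,j=1): S=57.1882, K−S=14.3918, hold=13.6567 ⇒ V=14.3918 exercise | (k=7,j=2): S=66.6604, K−S=4.9196, hold=4.3960 ⇒ V=4.9196 exercise | (k=7,j=3): S=77.7015, K−S=0.0000, hold=0.0000 ⇒ V=0.0000 continue | (k=7,j=4): S=90.5714, K−S=0.0000, hold=0.0000 ⇒ V=0.0000 continue | (k=7,j=5): S=105.5729, K−S=0.0000, hold=0.0000 ⇒ V=0.0000 continue | (k=7,j=6): S=123.0591, K−S=0.0000, hold=0.0000 ⇒ V=0.0000 continue | (k=7,j=7): S=143.4417, K−S=0.0000, hold=0.0000 ⇒ V=0.0000 continue  boundary S*=66.6604
step 6: (k=6,j=0): S=52.9695, K−S=18.6105, hold=17.8755 ⇒ V=18.6105 exercise | (k=6,j=1): S=61.7429, K−S=9.8371, hold=9.1020 ⇒ V=9.8371 exercise | (k=6,j=2): S=71.9695, K−S=0.0000, hold=2.1985 ⇒ V=2.1985 continue | (k=6,j=3): S=83.8900, K−S=0.0000, hold=0.0000 ⇒ V=0.0000 continue | (k=6,j=4): S=97.7849, K−S=0.0000, hold=0.0000 ⇒ V=0.0000 continue | (k=6,j=5): S=113.9812, K−S=0.0000, hold=0.0000 ⇒ V=0.0000 continue | (k=6,j=6): S=132.8601, K−S=0.0000, hold=0.0000 ⇒ V=0.0000 continue  boundary S*=61.7429
step 5: (k=5,j=0): S=57.1882, K−S=14.3918, hold=13.6567 ⇒ V=14.3918 exercise | (k=5,j=1): S=66.6604, K−S=4.9196, hold=5.5894 ⇒ V=5.5894 continue | (k=5,j=2): S=77.7015, K−S=0.0000, hold=0.9825 ⇒ V=0.9825 continue | (k=5,j=3): S=90.5714, K−S=0.0000, hold=0.0000 ⇒ V=0.0000 continue | (k=5,j=4): S=105.5729, K−S=0.0000, hold=0.0000 ⇒ V=0.0000 continue | (k=5,j=5): S=123.0591, K−S=0.0000, hold=0.0000 ⇒ V=0.0000 continue  boundary S*=57.1882
step 4: (k=4,j=0): S=61.7429, K−S=9.8371, hold=9.4657 ⇒ V=9.8371 exercise | (k=4,j=1): S=71.9695, K−S=0.0000, hold=3.0311 ⇒ V=3.0311 continue | (k=4,j=2): S=83.8900, K−S=0.0000, hold=0.4390 ⇒ V=0.4390 continue | (k=4,j=3): S=97.7849, K−S=0.0000, hold=0.0000 ⇒ V=0.0000 continue | (k=4,j=4): S=113.9812, K−S=0.0000, hold=0.0000 ⇒ V=0.0000 continue  boundary S*=61.7429
step 3: (k=3,j=0): S=66.6604, K−S=4.9196, hold=6.0415 ⇒ V=6.0415 continue | (k=3,j=1): S=77.7015, K−S=0.0000, hold=1.5929 ⇒ V=1.5929 continue | (k=3,j=2): S=90.5714, K−S=0.0000, hold=0.1962 ⇒ V=0.1962 continue | (k=3,j=3): S=105.5729, K−S=0.0000, hold=0.0000 ⇒ V=0.0000 continue  boundary S*=-
step 2: (k=2,j=0): S=71.9695, K−S=0.0000, hold=3.5645 ⇒ V=3.5645 continue | (k=2,j=1): S=83.8900, K−S=0.0000, hold=0.8183 ⇒ V=0.8183 continue | (k=2,j=2): S=97.7849, K−S=0.0000, hold=0.0877 ⇒ V=0.0877 continue  boundary S*=-
step 1: (k=1,j=0): S=77.7015, K−S=0.0000, hold=2.0372 ⇒ V=2.0372 continue | (k=1,j=1): S=90.5714, K−S=0.0000, hold=0.4133 ⇒ V=0.4133 continue  boundary S*=-
step 0: (k=0,j=0): S=83.8900, K−S=0.0000, hold=1.1347 ⇒ V=1.1347 continue  boundary S*=-

price = 1.1347
boundary = - - - - 61.7429 57.1882 61.7429 66.6604
tree:
1.1347
2.0372 0.4133
3.5645 0.8183 0.0877
6.0415 1.5929 0.1962 0.0000
9.8371 3.0311 0.4390 0.0000 0.0000
14.3918 5.5894 0.9825 0.0000 0.0000 0.0000
18.6105 9.8371 2.1985 0.0000 0.0000 0.0000 0.0000
22.5180 14.3918 4.9196 0.0000 0.0000 0.0000 0.0000 0.0000
26.1373 18.6105 9.8371 0.0000 0.0000 0.0000 0.0000 0.0000 0.0000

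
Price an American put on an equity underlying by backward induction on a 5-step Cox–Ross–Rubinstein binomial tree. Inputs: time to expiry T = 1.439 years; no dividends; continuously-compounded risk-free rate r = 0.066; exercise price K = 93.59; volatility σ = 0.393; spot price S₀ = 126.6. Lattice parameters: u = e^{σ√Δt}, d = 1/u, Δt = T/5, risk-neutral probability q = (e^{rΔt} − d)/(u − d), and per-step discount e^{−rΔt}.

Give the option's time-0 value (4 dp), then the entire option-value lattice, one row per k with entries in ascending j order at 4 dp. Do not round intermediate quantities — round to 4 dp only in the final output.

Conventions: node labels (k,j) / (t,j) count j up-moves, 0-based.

price = 5.5940
tree:
5.5940
9.6665 1.6173
16.2631 3.2487 0.0000
26.3321 6.5259 0.0000 0.0000
39.1172 13.1088 0.0000 0.0000 0.0000
49.4719 26.3321 0.0000 0.0000 0.0000 0.0000

params: Δt=0.28780 u=1.23471 d=0.80991 q=0.49263 e^(-rΔt)=0.98118
t_5 payoffs: 49.4719 26.3321 0.0000 0.0000 0.0000 0.0000
k=4: node(4,0) S=54.4728 payoff=39.1172 vs cont=37.3562 → 39.1172 [stop]  node(4,1) S=83.0437 payoff=10.5463 vs cont=13.1088 → 13.1088 [wait]  node(4,2) S=126.6000 payoff=0.0000 vs cont=0.0000 → 0.0000 [wait]  node(4,3) S=193.0015 payoff=0.0000 vs cont=0.0000 → 0.0000 [wait]  node(4,4) S=294.2304 payoff=0.0000 vs cont=0.0000 → 0.0000 [wait]
k=3: node(3,0) S=67.2579 payoff=26.3321 vs cont=25.8098 → 26.3321 [stop]  node(3,1) S=102.5346 payoff=0.0000 vs cont=6.5259 → 6.5259 [wait]  node(3,2) S=156.3137 payoff=0.0000 vs cont=0.0000 → 0.0000 [wait]  node(3,3) S=238.3000 payoff=0.0000 vs cont=0.0000 → 0.0000 [wait]
k=2: node(2,0) S=83.0437 payoff=10.5463 vs cont=16.2631 → 16.2631 [wait]  node(2,1) S=126.6000 payoff=0.0000 vs cont=3.2487 → 3.2487 [wait]  node(2,2) S=193.0015 payoff=0.0000 vs cont=0.0000 → 0.0000 [wait]
k=1: node(1,0) S=102.5346 payoff=0.0000 vs cont=9.6665 → 9.6665 [wait]  node(1,1) S=156.3137 payoff=0.0000 vs cont=1.6173 → 1.6173 [wait]
k=0: node(0,0) S=126.6000 payoff=0.0000 vs cont=5.5940 → 5.5940 [wait]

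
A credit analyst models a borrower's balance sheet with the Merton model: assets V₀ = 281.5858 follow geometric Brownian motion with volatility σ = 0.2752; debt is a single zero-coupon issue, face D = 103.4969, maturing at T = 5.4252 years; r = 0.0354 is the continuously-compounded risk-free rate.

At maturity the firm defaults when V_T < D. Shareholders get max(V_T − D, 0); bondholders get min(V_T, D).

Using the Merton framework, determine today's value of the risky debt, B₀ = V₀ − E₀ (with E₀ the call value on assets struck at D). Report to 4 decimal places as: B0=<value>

B0=84.2443

Work the structural quantities from V₀ = 281.5858 against face 103.4969:
d₁ = [ln(V₀/D) + (r + σ²/2)T] / (σ√T)
   = [ln(281.5858/103.4969) + (0.0354 + 0.5·0.2752²)·5.4252] / (0.2752·√5.4252)
   = [1.000896 + 0.397491] / 0.640997 = 2.181579
d₂ = d₁ − σ√T = 2.181579 − 0.640997 = 1.540581
N(d₁) = 0.985430,  N(d₂) = 0.938291,  e^(−rT) = 0.825264
E₀ = V₀·N(d₁) − D·e^(−rT)·N(d₂)
   = 281.5858·0.985430 − 103.4969·0.825264·0.938291 = 197.341487
B₀ = V₀ − E₀ = 281.5858 − 197.341487 = 84.244313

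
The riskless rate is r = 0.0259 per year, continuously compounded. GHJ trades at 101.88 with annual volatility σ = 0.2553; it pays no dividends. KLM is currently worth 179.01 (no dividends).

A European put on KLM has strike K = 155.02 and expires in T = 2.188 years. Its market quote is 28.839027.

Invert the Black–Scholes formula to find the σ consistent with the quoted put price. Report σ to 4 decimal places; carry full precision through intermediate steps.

sigma = 0.4597

At σ = 0.4597 the Black–Scholes value reproduces the quote:
σ√T = 0.4597·√2.188 = 0.679983
d₁ = (ln(S/K) + (r+σ²/2)T) / (σ√T) = (ln(179.01/155.02) + (0.0259+0.4597²/2)·2.188) / 0.679983 = (0.143888 + 0.287858) / 0.679983 = 0.634935
d₂ = d₁ − σ√T = 0.634935 − 0.679983 = -0.045048
e^{−rT} = 0.944907
N(−d₁) = 0.262735,  N(−d₂) = 0.517965
V = K·e^{−rT}·N(−d₂) − S·N(−d₁) = 75.871278 − 47.032250 = 28.839027 (the observed quote) — the price is monotone increasing in volatility, hence this σ is the only solution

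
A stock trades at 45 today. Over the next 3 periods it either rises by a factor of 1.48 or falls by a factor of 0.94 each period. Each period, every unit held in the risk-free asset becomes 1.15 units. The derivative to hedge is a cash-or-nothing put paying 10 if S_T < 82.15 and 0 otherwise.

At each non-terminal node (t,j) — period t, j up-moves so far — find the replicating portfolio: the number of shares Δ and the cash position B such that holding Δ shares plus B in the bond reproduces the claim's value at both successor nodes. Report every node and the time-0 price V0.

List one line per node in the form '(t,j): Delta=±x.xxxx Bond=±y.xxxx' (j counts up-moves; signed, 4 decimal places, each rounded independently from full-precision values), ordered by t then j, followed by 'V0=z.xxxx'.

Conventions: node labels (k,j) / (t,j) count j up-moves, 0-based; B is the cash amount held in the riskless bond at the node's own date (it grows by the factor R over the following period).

Under the risk-neutral measure, an up-move has probability p* = (R−d)/(u−d) = 0.3889 and values discount at R = 1.15.
Payoffs at expiry: V(3,0)=10.0000, V(3,1)=10.0000, V(3,2)=0.0000, V(3,3)=0.0000
(2,0): S=39.7620. Δ = (V_up−V_dn)/(S_up−S_dn) = (10.0000−10.0000)/(58.8478−37.3763) = 0.0000. V = [p*·10.0000 + (1−p*)·10.0000]/1.15 = 8.6957. B = V − Δ·S = 8.6957.
(2,1): S=62.6040. Δ = (V_up−V_dn)/(S_up−S_dn) = (0.0000−10.0000)/(92.6539−58.8478) = -0.2958. V = [p*·0.0000 + (1−p*)·10.0000]/1.15 = 5.3140. B = V − Δ·S = 23.8325.
(2,2): S=98.5680. Δ = (V_up−V_dn)/(S_up−S_dn) = (0.0000−0.0000)/(145.8806−92.6539) = 0.0000. V = [p*·0.0000 + (1−p*)·0.0000]/1.15 = 0.0000. B = V − Δ·S = 0.0000.
(1,0): S=42.3000. Δ = (V_up−V_dn)/(S_up−S_dn) = (5.3140−8.6957)/(62.6040−39.7620) = -0.1480. V = [p*·5.3140 + (1−p*)·8.6957]/1.15 = 6.4179. B = V − Δ·S = 12.6802.
(1,1): S=66.6000. Δ = (V_up−V_dn)/(S_up−S_dn) = (0.0000−5.3140)/(98.5680−62.6040) = -0.1478. V = [p*·0.0000 + (1−p*)·5.3140]/1.15 = 2.8239. B = V − Δ·S = 12.6646.
(0,0): S=45.0000. Δ = (V_up−V_dn)/(S_up−S_dn) = (2.8239−6.4179)/(66.6000−42.3000) = -0.1479. V = [p*·2.8239 + (1−p*)·6.4179]/1.15 = 4.3654. B = V − Δ·S = 11.0210.
As a check, the time-0 holding Δ(0,0)·S0 + B(0,0) comes to 4.3654 — exactly V0.

(0,0): Delta=-0.1479 Bond=11.0210
(1,0): Delta=-0.1480 Bond=12.6802
(1,1): Delta=-0.1478 Bond=12.6646
(2,0): Delta=0.0000 Bond=8.6957
(2,1): Delta=-0.2958 Bond=23.8325
(2,2): Delta=0.0000 Bond=0.0000
V0=4.3654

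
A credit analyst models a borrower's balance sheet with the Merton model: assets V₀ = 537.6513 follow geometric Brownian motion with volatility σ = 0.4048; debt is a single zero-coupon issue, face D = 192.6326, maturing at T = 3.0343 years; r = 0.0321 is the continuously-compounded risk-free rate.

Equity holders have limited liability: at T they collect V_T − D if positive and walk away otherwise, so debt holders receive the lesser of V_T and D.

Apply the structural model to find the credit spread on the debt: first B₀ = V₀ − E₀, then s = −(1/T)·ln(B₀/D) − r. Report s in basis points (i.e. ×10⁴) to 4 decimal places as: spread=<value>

With assets at 537.6513 and a single debt payment of 192.6326 at 3.0343 years:
d₁ = [ln(V₀/D) + (r + σ²/2)T] / (σ√T)
   = [ln(537.6513/192.6326) + (0.0321 + 0.5·0.4048²)·3.0343] / (0.4048·√3.0343)
   = [1.026425 + 0.346006] / 0.705131 = 1.946350
d₂ = d₁ − σ√T = 1.946350 − 0.705131 = 1.241219
N(d₁) = 0.974194,  N(d₂) = 0.892738,  e^(−rT) = 0.907192
E₀ = V₀·N(d₁) − D·e^(−rT)·N(d₂)
   = 537.6513·0.974194 − 192.6326·0.907192·0.892738 = 367.766322
B₀ = V₀ − E₀ = 537.6513 − 367.766322 = 169.884978
spread = −(1/T)·ln(B₀/D) − r = −(1/3.0343)·ln(169.884978/192.6326) − 0.0321 = 0.00931421
in basis points: 0.00931421 × 10⁴ = 93.1421 bp

spread=93.1421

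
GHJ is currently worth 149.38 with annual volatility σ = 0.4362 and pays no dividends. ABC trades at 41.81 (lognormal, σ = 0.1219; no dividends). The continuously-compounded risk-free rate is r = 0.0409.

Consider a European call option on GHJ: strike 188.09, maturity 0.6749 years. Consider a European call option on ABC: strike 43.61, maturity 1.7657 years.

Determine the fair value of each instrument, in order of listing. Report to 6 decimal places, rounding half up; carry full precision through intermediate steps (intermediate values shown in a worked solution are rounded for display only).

[GHJ call K=188.09]
σ√T = 0.4362·√0.6749 = 0.358348
d₁ = (ln(S/K) + (r+σ²/2)T) / (σ√T) = (ln(149.38/188.09) + (0.0409+0.4362²/2)·0.6749) / 0.358348 = (-0.230427 + 0.091810) / 0.358348 = -0.386822
d₂ = d₁ − σ√T = -0.386822 − 0.358348 = -0.745170
e^{−rT} = 0.972774
N(d₁) = 0.349444,  N(d₂) = 0.228084
price = S·N(d₁) − K·e^{−rT}·N(d₂) = 52.199945 − 41.732390 = 10.467555
[ABC call K=43.61]
σ√T = 0.1219·√1.7657 = 0.161980
d₁ = (ln(S/K) + (r+σ²/2)T) / (σ√T) = (ln(41.81/43.61) + (0.0409+0.1219²/2)·1.7657) / 0.161980 = (-0.042151 + 0.085336) / 0.161980 = 0.266607
d₂ = d₁ − σ√T = 0.266607 − 0.161980 = 0.104626
e^{−rT} = 0.930329
N(d₁) = 0.605114,  N(d₂) = 0.541664
price = S·N(d₁) − K·e^{−rT}·N(d₂) = 25.299813 − 21.976190 = 3.323624

price(GHJ call K=188.09) = 10.467555
price(ABC call K=43.61) = 3.323624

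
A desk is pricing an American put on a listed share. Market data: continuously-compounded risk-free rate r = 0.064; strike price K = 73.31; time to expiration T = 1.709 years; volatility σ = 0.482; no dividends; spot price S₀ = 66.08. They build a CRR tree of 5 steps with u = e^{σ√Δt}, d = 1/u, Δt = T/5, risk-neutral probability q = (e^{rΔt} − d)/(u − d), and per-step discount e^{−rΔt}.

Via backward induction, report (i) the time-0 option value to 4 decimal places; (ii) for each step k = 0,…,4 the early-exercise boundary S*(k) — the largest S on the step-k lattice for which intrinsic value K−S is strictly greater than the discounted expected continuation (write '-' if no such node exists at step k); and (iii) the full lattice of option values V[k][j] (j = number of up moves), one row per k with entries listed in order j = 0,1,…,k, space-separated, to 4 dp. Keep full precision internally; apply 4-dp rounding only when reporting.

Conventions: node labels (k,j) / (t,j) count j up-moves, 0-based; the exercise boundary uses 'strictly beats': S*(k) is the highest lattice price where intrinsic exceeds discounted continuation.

params: Δt=0.34180 u=1.32551 d=0.75443 q=0.46874 e^(-rΔt)=0.97836
t_5 payoffs: 57.1605 44.9358 23.4574 0.0000 0.0000 0.0000
t_4: node(4,0) S=21.4063 payoff=51.9037 vs cont=50.3174 → 51.9037 [stop]  node(4,1) S=37.6102 payoff=35.6998 vs cont=34.1135 → 35.6998 [stop]  node(4,2) S=66.0800 payoff=7.2300 vs cont=12.1923 → 12.1923 [wait]  node(4,3) S=116.1005 payoff=0.0000 vs cont=0.0000 → 0.0000 [wait]  node(4,4) S=203.9848 payoff=0.0000 vs cont=0.0000 → 0.0000 [wait]  ⇒ S*(4)=37.6102
t_3: node(3,0) S=28.3742 payoff=44.9358 vs cont=43.3495 → 44.9358 [stop]  node(3,1) S=49.8526 payoff=23.4574 vs cont=24.1468 → 24.1468 [wait]  node(3,2) S=87.5895 payoff=0.0000 vs cont=6.3371 → 6.3371 [wait]  node(3,3) S=153.8919 payoff=0.0000 vs cont=0.0000 → 0.0000 [wait]  ⇒ S*(3)=28.3742
t_2: node(2,0) S=37.6102 payoff=35.6998 vs cont=34.4297 → 35.6998 [stop]  node(2,1) S=66.0800 payoff=7.2300 vs cont=15.4568 → 15.4568 [wait]  node(2,2) S=116.1005 payoff=0.0000 vs cont=3.2938 → 3.2938 [wait]  ⇒ S*(2)=37.6102
t_1: node(1,0) S=49.8526 payoff=23.4574 vs cont=25.6439 → 25.6439 [wait]  node(1,1) S=87.5895 payoff=0.0000 vs cont=9.5444 → 9.5444 [wait]  ⇒ S*(1)=-
t_0: node(0,0) S=66.0800 payoff=7.2300 vs cont=17.7058 → 17.7058 [wait]  ⇒ S*(0)=-

price = 17.7058
boundary = - - 37.6102 28.3742 37.6102
tree:
17.7058
25.6439 9.5444
35.6998 15.4568 3.2938
44.9358 24.1468 6.3371 0.0000
51.9037 35.6998 12.1923 0.0000 0.0000
57.1605 44.9358 23.4574 0.0000 0.0000 0.0000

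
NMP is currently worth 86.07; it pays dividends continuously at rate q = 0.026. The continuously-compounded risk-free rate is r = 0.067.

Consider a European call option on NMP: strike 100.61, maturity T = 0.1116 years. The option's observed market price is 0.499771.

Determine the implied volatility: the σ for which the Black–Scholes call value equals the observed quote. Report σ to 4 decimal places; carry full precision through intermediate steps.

sigma = 0.3506

At σ = 0.3506 the Black–Scholes value reproduces the quote:
σ√T = 0.3506·√0.1116 = 0.117123
d₁ = (ln(S/K) + (r−q+σ²/2)T) / (σ√T) = (ln(86.07/100.61) + (0.067−0.026+0.3506²/2)·0.1116) / 0.117123 = (-0.156091 + 0.011435) / 0.117123 = -1.235074
d₂ = d₁ − σ√T = -1.235074 − 0.117123 = -1.352198
e^{−rT} = 0.992551
e^{−qT} = 0.997103
N(d₁) = 0.108401,  N(d₂) = 0.088156
V = S·e^{−qT}·N(d₁) − K·e^{−rT}·N(d₂) = 9.303082 − 8.803311 = 0.499771 (the observed quote) — the price is monotone increasing in volatility, hence this σ is the only solution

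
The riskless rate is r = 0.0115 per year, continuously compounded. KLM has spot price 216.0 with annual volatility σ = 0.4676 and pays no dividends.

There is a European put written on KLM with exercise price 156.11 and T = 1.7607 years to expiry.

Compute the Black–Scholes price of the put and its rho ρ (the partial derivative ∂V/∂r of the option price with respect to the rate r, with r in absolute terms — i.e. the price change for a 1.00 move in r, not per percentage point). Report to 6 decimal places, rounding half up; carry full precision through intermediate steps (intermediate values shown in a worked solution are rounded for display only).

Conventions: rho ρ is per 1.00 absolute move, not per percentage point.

σ√T = 0.4676·√1.7607 = 0.620465
d₁ = (ln(S/K) + (r+σ²/2)T) / (σ√T) = (ln(216.0/156.11) + (0.0115+0.4676²/2)·1.7607) / 0.620465 = (0.324718 + 0.212736) / 0.620465 = 0.866212
d₂ = d₁ − σ√T = 0.866212 − 0.620465 = 0.245747
e^{−rT} = 0.979956
N(−d₁) = 0.193187,  N(−d₂) = 0.402939
Put price V = K·e^{−rT}·N(−d₂) − S·N(−d₁) = 61.641974 − 41.728403 = 19.913571
ρ = −K·T·e^{−rT}·N(−d₂) = -108.533024

price = 19.913571
ρ = -108.533024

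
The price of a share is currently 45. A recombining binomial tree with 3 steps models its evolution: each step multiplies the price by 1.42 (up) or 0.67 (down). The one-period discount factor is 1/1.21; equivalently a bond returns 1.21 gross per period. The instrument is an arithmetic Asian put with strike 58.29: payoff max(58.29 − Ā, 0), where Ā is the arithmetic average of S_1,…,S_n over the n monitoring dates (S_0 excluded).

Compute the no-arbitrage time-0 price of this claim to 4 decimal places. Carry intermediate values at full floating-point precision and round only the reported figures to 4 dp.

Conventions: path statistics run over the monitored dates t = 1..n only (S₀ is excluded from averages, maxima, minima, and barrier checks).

No-arbitrage gives p* = (R−d)/(u−d) = 0.7200: enumerate every path, weight its payoff by its p*-probability, and discount by R^3.
Enumerate all 2^3 = 8 price paths (U = up ×1.42, D = down ×0.67); each path with k up-moves has probability p*^k·(1−p*)^(3−k).
DDD: Ā=21.2949, payoff=36.9951, prob=0.021952
UDD: Ā=45.1326, payoff=13.1574, prob=0.056448
DUD: Ā=33.8826, payoff=24.4074, prob=0.056448
UUD: Ā=71.8108, payoff=0.0000, prob=0.145152
DDU: Ā=26.3451, payoff=31.9449, prob=0.056448
UDU: Ā=55.8358, payoff=2.4542, prob=0.145152
DUU: Ā=44.5858, payoff=13.7042, prob=0.145152
UUU: Ā=94.4953, payoff=0.0000, prob=0.373248
Price = Σ prob·payoff / R^3 = 7.081222 / 1.771561 = 3.9972

price = 3.9972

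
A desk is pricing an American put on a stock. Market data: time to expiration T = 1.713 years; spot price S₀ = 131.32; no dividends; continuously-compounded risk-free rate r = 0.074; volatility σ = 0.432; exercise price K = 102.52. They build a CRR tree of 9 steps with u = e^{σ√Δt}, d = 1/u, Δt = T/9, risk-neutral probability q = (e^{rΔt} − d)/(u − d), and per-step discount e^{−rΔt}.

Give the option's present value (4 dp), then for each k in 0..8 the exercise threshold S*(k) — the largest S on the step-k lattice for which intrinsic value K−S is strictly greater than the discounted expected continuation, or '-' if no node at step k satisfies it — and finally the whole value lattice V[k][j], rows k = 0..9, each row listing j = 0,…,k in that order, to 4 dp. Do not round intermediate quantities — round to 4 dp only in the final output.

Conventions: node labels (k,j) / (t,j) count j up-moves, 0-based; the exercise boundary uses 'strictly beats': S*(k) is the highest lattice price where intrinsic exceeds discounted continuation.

Δt=0.19033, u=1.20740, d=0.82823, q=0.49043, disc=e^(-rΔt)=0.98601
k=9 terminal: V=max(K-S,0) → 78.4393 67.4148 51.3430 27.9134 0.0000 0.0000 0.0000 0.0000 0.0000 0.0000
k=8: j=0 S=29.0751 intr=73.4449 cont=72.0111 V=73.4449[EX]; j=1 S=42.3861 intr=60.1339 cont=58.7001 V=60.1339[EX]; j=2 S=61.7911 intr=40.7289 cont=39.2951 V=40.7289[EX]; j=3 S=90.0800 intr=12.4400 cont=14.0249 V=14.0249[hold]; j=4 S=131.3200 intr=0.0000 cont=0.0000 V=0.0000[hold]; j=5 S=191.4403 intr=0.0000 cont=0.0000 V=0.0000[hold]; j=6 S=279.0847 intr=0.0000 cont=0.0000 V=0.0000[hold]; j=7 S=406.8540 intr=0.0000 cont=0.0000 V=0.0000[hold]; j=8 S=593.1180 intr=0.0000 cont=0.0000 V=0.0000[hold]  S*(8)=61.7911
k=7: j=0 S=35.1052 intr=67.4148 cont=65.9809 V=67.4148[EX]; j=1 S=51.1770 intr=51.3430 cont=49.9092 V=51.3430[EX]; j=2 S=74.6066 intr=27.9134 cont=27.2460 V=27.9134[EX]; j=3 S=108.7626 intr=0.0000 cont=7.0467 V=7.0467[hold]; j=4 S=158.5558 intr=0.0000 cont=0.0000 V=0.0000[hold]; j=5 S=231.1451 intr=0.0000 cont=0.0000 V=0.0000[hold]; j=6 S=336.9669 intr=0.0000 cont=0.0000 V=0.0000[hold]; j=7 S=491.2356 intr=0.0000 cont=0.0000 V=0.0000[hold]  S*(7)=74.6066
k=6: j=0 S=42.3861 intr=60.1339 cont=58.7001 V=60.1339[EX]; j=1 S=61.7911 intr=40.7289 cont=39.2951 V=40.7289[EX]; j=2 S=90.0800 intr=12.4400 cont=17.4325 V=17.4325[hold]; j=3 S=131.3200 intr=0.0000 cont=3.5406 V=3.5406[hold]; j=4 S=191.4403 intr=0.0000 cont=0.0000 V=0.0000[hold]; j=5 S=279.0847 intr=0.0000 cont=0.0000 V=0.0000[hold]; j=6 S=406.8540 intr=0.0000 cont=0.0000 V=0.0000[hold]  S*(6)=61.7911
k=5: j=0 S=51.1770 intr=51.3430 cont=49.9092 V=51.3430[EX]; j=1 S=74.6066 intr=27.9134 cont=28.8938 V=28.8938[hold]; j=2 S=108.7626 intr=0.0000 cont=10.4710 V=10.4710[hold]; j=3 S=158.5558 intr=0.0000 cont=1.7789 V=1.7789[hold]; j=4 S=231.1451 intr=0.0000 cont=0.0000 V=0.0000[hold]; j=5 S=336.9669 intr=0.0000 cont=0.0000 V=0.0000[hold]  S*(5)=51.1770
k=4: j=0 S=61.7911 intr=40.7289 cont=39.7692 V=40.7289[EX]; j=1 S=90.0800 intr=12.4400 cont=19.5810 V=19.5810[hold]; j=2 S=131.3200 intr=0.0000 cont=6.1213 V=6.1213[hold]; j=3 S=191.4403 intr=0.0000 cont=0.8938 V=0.8938[hold]; j=4 S=279.0847 intr=0.0000 cont=0.0000 V=0.0000[hold]  S*(4)=61.7911
k=3: j=0 S=74.6066 intr=27.9134 cont=29.9328 V=29.9328[hold]; j=1 S=108.7626 intr=0.0000 cont=12.7984 V=12.7984[hold]; j=2 S=158.5558 intr=0.0000 cont=3.5078 V=3.5078[hold]; j=3 S=231.1451 intr=0.0000 cont=0.4491 V=0.4491[hold]  S*(3)=-
k=2: j=0 S=90.0800 intr=12.4400 cont=21.2284 V=21.2284[hold]; j=1 S=131.3200 intr=0.0000 cont=8.1268 V=8.1268[hold]; j=2 S=191.4403 intr=0.0000 cont=1.9797 V=1.9797[hold]  S*(2)=-
k=1: j=0 S=108.7626 intr=0.0000 cont=14.5959 V=14.5959[hold]; j=1 S=158.5558 intr=0.0000 cont=5.0405 V=5.0405[hold]  S*(1)=-
k=0: j=0 S=131.3200 intr=0.0000 cont=9.7711 V=9.7711[hold]  S*(0)=-

price = 9.7711
boundary = - - - - 61.7911 51.1770 61.7911 74.6066 61.7911
tree:
9.7711
14.5959 5.0405
21.2284 8.1268 1.9797
29.9328 12.7984 3.5078 0.4491
40.7289 19.5810 6.1213 0.8938 0.0000
51.3430 28.8938 10.4710 1.7789 0.0000 0.0000
60.1339 40.7289 17.4325 3.5406 0.0000 0.0000 0.0000
67.4148 51.3430 27.9134 7.0467 0.0000 0.0000 0.0000 0.0000
73.4449 60.1339 40.7289 14.0249 0.0000 0.0000 0.0000 0.0000 0.0000
78.4393 67.4148 51.3430 27.9134 0.0000 0.0000 0.0000 0.0000 0.0000 0.0000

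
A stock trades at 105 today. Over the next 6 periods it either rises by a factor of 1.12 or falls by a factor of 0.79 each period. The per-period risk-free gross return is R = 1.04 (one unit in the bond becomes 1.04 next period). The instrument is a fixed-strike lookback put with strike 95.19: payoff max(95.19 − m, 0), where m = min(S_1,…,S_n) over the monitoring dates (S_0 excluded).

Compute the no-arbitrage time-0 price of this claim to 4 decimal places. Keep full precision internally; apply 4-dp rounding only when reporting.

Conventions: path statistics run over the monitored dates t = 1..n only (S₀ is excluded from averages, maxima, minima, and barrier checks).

price = 7.0191

No-arbitrage gives p* = (R−d)/(u−d) = 0.7576: enumerate every path, weight its payoff by its p*-probability, and discount by R^6.
Enumerate all 2^6 = 64 price paths (U = up ×1.12, D = down ×0.79); each path with k up-moves has probability p*^k·(1−p*)^(6−k).
DDDDDD: m=25.5242, payoff=69.6658, prob=0.000203
UDDDDD: m=36.1862, payoff=59.0038, prob=0.000634
DUDDDD: m=36.1862, payoff=59.0038, prob=0.000634
UUDDDD: m=51.3019, payoff=43.8881, prob=0.001982
DDUDDD: m=36.1862, payoff=59.0038, prob=0.000634
UDUDDD: m=51.3019, payoff=43.8881, prob=0.001982
DUUDDD: m=51.3019, payoff=43.8881, prob=0.001982
UUUDDD: m=72.7319, payoff=22.4581, prob=0.006195
DDDUDD: m=36.1862, payoff=59.0038, prob=0.000634
UDDUDD: m=51.3019, payoff=43.8881, prob=0.001982
DUDUDD: m=51.3019, payoff=43.8881, prob=0.001982
UUDUDD: m=72.7319, payoff=22.4581, prob=0.006195
DDUUDD: m=51.3019, payoff=43.8881, prob=0.001982
UDUUDD: m=72.7319, payoff=22.4581, prob=0.006195
DUUUDD: m=72.7319, payoff=22.4581, prob=0.006195
UUUUDD: m=103.1135, payoff=0.0000, prob=0.019358
DDDDUD: m=36.1862, payoff=59.0038, prob=0.000634
UDDDUD: m=51.3019, payoff=43.8881, prob=0.001982
DUDDUD: m=51.3019, payoff=43.8881, prob=0.001982
UUDDUD: m=72.7319, payoff=22.4581, prob=0.006195
DDUDUD: m=51.3019, payoff=43.8881, prob=0.001982
UDUDUD: m=72.7319, payoff=22.4581, prob=0.006195
DUUDUD: m=72.7319, payoff=22.4581, prob=0.006195
UUUDUD: m=103.1135, payoff=0.0000, prob=0.019358
DDDUUD: m=51.3019, payoff=43.8881, prob=0.001982
UDDUUD: m=72.7319, payoff=22.4581, prob=0.006195
DUDUUD: m=72.7319, payoff=22.4581, prob=0.006195
UUDUUD: m=103.1135, payoff=0.0000, prob=0.019358
DDUUUD: m=65.5305, payoff=29.6595, prob=0.006195
UDUUUD: m=92.9040, payoff=2.2860, prob=0.019358
DUUUUD: m=82.9500, payoff=12.2400, prob=0.019358
UUUUUD: m=117.6000, payoff=0.0000, prob=0.060493
DDDDDU: m=32.3091, payoff=62.8809, prob=0.000634
UDDDDU: m=45.8053, payoff=49.3847, prob=0.001982
DUDDDU: m=45.8053, payoff=49.3847, prob=0.001982
UUDDDU: m=64.9392, payoff=30.2508, prob=0.006195
DDUDDU: m=45.8053, payoff=49.3847, prob=0.001982
UDUDDU: m=64.9392, payoff=30.2508, prob=0.006195
DUUDDU: m=64.9392, payoff=30.2508, prob=0.006195
UUUDDU: m=92.0656, payoff=3.1244, prob=0.019358
DDDUDU: m=45.8053, payoff=49.3847, prob=0.001982
UDDUDU: m=64.9392, payoff=30.2508, prob=0.006195
DUDUDU: m=64.9392, payoff=30.2508, prob=0.006195
UUDUDU: m=92.0656, payoff=3.1244, prob=0.019358
DDUUDU: m=64.9392, payoff=30.2508, prob=0.006195
UDUUDU: m=92.0656, payoff=3.1244, prob=0.019358
DUUUDU: m=82.9500, payoff=12.2400, prob=0.019358
UUUUDU: m=117.6000, payoff=0.0000, prob=0.060493
DDDDUU: m=40.8976, payoff=54.2924, prob=0.001982
UDDDUU: m=57.9814, payoff=37.2086, prob=0.006195
DUDDUU: m=57.9814, payoff=37.2086, prob=0.006195
UUDDUU: m=82.2015, payoff=12.9885, prob=0.019358
DDUDUU: m=57.9814, payoff=37.2086, prob=0.006195
UDUDUU: m=82.2015, payoff=12.9885, prob=0.019358
DUUDUU: m=82.2015, payoff=12.9885, prob=0.019358
UUUDUU: m=116.5388, payoff=0.0000, prob=0.060493
DDDUUU: m=51.7691, payoff=43.4209, prob=0.006195
UDDUUU: m=73.3942, payoff=21.7958, prob=0.019358
DUDUUU: m=73.3942, payoff=21.7958, prob=0.019358
UUDUUU: m=104.0525, payoff=0.0000, prob=0.060493
DDUUUU: m=65.5305, payoff=29.6595, prob=0.019358
UDUUUU: m=92.9040, payoff=2.2860, prob=0.060493
DUUUUU: m=82.9500, payoff=12.2400, prob=0.060493
UUUUUU: m=117.6000, payoff=0.0000, prob=0.189041
Price = Σ prob·payoff / R^6 = 8.881440 / 1.265319 = 7.0191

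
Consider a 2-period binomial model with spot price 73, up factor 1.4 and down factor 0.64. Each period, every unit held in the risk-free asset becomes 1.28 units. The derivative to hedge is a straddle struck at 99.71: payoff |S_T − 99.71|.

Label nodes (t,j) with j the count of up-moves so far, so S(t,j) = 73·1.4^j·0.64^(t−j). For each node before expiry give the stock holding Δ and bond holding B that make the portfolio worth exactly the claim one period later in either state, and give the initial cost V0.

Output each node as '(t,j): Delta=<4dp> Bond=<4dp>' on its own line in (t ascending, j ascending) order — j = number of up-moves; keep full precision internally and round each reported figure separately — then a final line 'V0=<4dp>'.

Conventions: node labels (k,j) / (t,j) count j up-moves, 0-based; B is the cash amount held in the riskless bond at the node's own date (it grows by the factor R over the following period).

(0,0): Delta=0.0286 Bond=23.3149
(1,0): Delta=-1.0000 Bond=77.8984
(1,1): Delta=0.1167 Bond=20.8326
V0=25.4014

Risk-neutral probability p* = (R−d)/(u−d) = (1.28−0.64)/(1.4−0.64) = 0.8421.
At maturity the claim pays: V(2,0)=69.8092, V(2,1)=34.3020, V(2,2)=43.3700
Node (1,0) S=46.7200: V=(p*·34.3020+(1−p*)·69.8092)/1.28=31.1784; Δ=(34.3020−69.8092)/(65.4080−29.9008)=-1.0000; B=V−Δ·S=77.8984
Node (1,1) S=102.2000: V=(p*·43.3700+(1−p*)·34.3020)/1.28=32.7642; Δ=(43.3700−34.3020)/(143.0800−65.4080)=0.1167; B=V−Δ·S=20.8326
Node (0,0) S=73.0000: V=(p*·32.7642+(1−p*)·31.1784)/1.28=25.4014; Δ=(32.7642−31.1784)/(102.2000−46.7200)=0.0286; B=V−Δ·S=23.3149
Check: Δ(0,0)·S0 + B(0,0) = 25.4014 = V0.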